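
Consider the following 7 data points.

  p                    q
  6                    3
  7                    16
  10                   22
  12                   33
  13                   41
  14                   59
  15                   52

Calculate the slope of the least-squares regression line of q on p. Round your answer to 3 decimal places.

5.542

n = 7, Σx = 77, Σy = 226, Σxy = 2885, Σx² = 919
Sxx = Σx² − (Σx)²/n = 919 − 847 = 72
Sxy = Σxy − (Σx)(Σy)/n = 2885 − 2486 = 399
b = Sxy/Sxx = 399/72 = 5.541667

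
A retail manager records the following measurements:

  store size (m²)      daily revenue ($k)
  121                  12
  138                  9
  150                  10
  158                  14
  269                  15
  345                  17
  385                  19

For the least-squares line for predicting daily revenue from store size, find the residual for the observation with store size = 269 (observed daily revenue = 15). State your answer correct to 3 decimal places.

n = 7, Σx = 1566, Σy = 96, Σxy = 23621, Σx² = 420760
Sxx = Σx² − (Σx)²/n = 420760 − 350336.571429 = 70423.428571
Sxy = Σxy − (Σx)(Σy)/n = 23621 − 21476.571429 = 2144.428571
b = Sxy/Sxx = 2144.428571/70423.428571 = 0.030450
a = ȳ − b·x̄ = 13.714286 − 0.030450·223.714286 = 6.902074
ŷ(269) = 6.902074 + 0.030450·269 = 15.093258
residual = y − ŷ = 15 − 15.093258 = -0.093258

-0.093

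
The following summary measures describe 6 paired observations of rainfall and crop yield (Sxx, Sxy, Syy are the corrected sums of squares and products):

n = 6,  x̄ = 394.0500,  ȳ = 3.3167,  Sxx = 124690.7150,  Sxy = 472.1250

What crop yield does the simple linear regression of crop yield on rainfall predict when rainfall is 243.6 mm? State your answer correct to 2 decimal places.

2.75

b = Sxy/Sxx = 472.125/124690.715 = 0.003786
a = ȳ − b·x̄ = 3.3167 − 0.003786·394.05 = 1.824681
ŷ(243.6) = a + b·243.6 = 1.824681 + 0.003786·243.6 = 2.747041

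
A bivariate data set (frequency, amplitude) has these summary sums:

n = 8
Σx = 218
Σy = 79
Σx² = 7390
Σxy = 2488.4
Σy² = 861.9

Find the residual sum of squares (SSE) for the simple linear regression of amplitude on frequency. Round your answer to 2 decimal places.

Sxx = Σx² − (Σx)²/n = 7390 − 5940.5 = 1449.5
Sxy = Σxy − (Σx)(Σy)/n = 2488.4 − 2152.75 = 335.65
Syy = Σy² − (Σy)²/n = 861.9 − 780.125 = 81.775
b = Sxy/Sxx = 335.65/1449.5 = 0.231563
SSE = Syy − b·Sxy = 81.775 − 0.231563·335.65 = 4.051011

4.05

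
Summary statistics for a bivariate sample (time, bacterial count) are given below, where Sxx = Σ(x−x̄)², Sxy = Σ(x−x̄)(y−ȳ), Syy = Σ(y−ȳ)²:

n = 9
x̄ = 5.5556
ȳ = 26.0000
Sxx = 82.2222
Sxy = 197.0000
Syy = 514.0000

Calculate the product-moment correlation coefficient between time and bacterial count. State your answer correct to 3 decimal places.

r = Sxy/√(Sxx·Syy) = 197/√(42262.2108) = 197/205.577749 = 0.958275

0.958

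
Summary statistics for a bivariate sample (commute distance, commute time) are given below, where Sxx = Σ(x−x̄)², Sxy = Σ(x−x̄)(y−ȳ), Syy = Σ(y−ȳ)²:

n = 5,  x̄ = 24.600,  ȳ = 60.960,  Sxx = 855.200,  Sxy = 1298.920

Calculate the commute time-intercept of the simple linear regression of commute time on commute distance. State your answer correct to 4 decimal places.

b = Sxy/Sxx = 1298.92/855.2 = 1.518849
a = ȳ − b·x̄ = 60.96 − 1.518849·24.6 = 23.596305

23.5963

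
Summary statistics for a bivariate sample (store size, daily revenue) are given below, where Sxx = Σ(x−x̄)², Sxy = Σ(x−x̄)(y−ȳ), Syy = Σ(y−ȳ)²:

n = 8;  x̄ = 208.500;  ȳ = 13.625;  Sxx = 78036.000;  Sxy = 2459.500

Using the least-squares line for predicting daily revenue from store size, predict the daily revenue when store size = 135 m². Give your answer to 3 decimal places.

b = Sxy/Sxx = 2459.5/78036 = 0.031518
a = ȳ − b·x̄ = 13.625 − 0.031518·208.5 = 7.053600
ŷ(135) = a + b·135 = 7.053600 + 0.031518·135 = 11.308463

11.308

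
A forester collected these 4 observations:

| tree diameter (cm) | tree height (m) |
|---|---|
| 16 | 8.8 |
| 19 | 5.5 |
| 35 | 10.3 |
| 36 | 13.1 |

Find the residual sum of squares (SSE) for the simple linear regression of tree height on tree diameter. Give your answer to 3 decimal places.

11.409

n = 4, Σx = 106, Σy = 37.7, Σxy = 1077.4, Σx² = 3138, Σy² = 385.39
Sxx = Σx² − (Σx)²/n = 3138 − 2809 = 329
Sxy = Σxy − (Σx)(Σy)/n = 1077.4 − 999.05 = 78.35
Syy = Σy² − (Σy)²/n = 385.39 − 355.3225 = 30.0675
b = Sxy/Sxx = 78.35/329 = 0.238146
SSE = Syy − b·Sxy = 30.0675 − 0.238146·78.35 = 11.408769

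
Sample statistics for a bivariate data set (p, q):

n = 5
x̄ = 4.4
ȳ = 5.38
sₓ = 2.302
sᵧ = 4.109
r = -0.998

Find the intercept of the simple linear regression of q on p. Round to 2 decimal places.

13.22

b = r · sᵧ/sₓ = -0.998 · 4.109/2.302 = -1.781400
a = ȳ − b·x̄ = 5.38 − (-1.781400)·4.4 = 13.218158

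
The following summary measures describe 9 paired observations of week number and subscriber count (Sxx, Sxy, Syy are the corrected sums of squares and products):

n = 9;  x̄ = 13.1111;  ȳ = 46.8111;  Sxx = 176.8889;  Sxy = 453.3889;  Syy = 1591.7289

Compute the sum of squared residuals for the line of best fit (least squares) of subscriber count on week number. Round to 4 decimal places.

b = Sxy/Sxx = 453.3889/176.8889 = 2.563128
SSE = Syy − b·Sxy = 1591.7289 − 2.563128·453.3889 = 429.635096

429.6351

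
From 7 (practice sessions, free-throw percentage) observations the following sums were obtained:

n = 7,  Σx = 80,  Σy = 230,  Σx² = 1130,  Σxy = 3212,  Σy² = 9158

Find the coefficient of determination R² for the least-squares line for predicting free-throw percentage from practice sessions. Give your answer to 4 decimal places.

0.9857

Sxx = Σx² − (Σx)²/n = 1130 − 914.285714 = 215.714286
Sxy = Σxy − (Σx)(Σy)/n = 3212 − 2628.571429 = 583.428571
Syy = Σy² − (Σy)²/n = 9158 − 7557.142857 = 1600.857143
R² = Sxy²/(Sxx·Syy) = (583.428571)²/(215.714286·1600.857143) = 0.985698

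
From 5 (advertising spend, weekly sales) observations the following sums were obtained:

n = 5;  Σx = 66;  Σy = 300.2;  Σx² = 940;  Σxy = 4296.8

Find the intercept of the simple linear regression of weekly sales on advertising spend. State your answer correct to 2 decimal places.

Sxx = Σx² − (Σx)²/n = 940 − 871.2 = 68.8
Sxy = Σxy − (Σx)(Σy)/n = 4296.8 − 3962.64 = 334.16
b = Sxy/Sxx = 334.16/68.8 = 4.856977
a = ȳ − b·x̄ = 60.04 − 4.856977·13.2 = -4.072093

-4.07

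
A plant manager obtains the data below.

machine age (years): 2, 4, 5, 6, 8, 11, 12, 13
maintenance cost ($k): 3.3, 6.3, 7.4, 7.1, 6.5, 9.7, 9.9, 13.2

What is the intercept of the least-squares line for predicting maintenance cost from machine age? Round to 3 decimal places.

2.764

n = 8, Σx = 61, Σy = 63.4, Σxy = 560.5, Σx² = 579
Sxx = Σx² − (Σx)²/n = 579 − 465.125 = 113.875
Sxy = Σxy − (Σx)(Σy)/n = 560.5 − 483.425 = 77.075
b = Sxy/Sxx = 77.075/113.875 = 0.676839
a = ȳ − b·x̄ = 7.925 − 0.676839·7.625 = 2.764105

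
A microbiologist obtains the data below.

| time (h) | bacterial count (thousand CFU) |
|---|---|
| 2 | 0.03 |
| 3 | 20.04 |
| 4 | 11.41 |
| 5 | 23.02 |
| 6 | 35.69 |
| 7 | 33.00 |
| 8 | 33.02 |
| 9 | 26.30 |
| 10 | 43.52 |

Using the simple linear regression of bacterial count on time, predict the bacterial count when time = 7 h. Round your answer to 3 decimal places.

29.213

n = 9, Σx = 54, Σy = 226.03, Σxy = 1602.12, Σx² = 384
Sxx = Σx² − (Σx)²/n = 384 − 324 = 60
Sxy = Σxy − (Σx)(Σy)/n = 1602.12 − 1356.18 = 245.94
b = Sxy/Sxx = 245.94/60 = 4.099
a = ȳ − b·x̄ = 25.114444 − 4.099·6 = 0.520444
ŷ(7) = a + b·7 = 0.520444 + 4.099·7 = 29.213444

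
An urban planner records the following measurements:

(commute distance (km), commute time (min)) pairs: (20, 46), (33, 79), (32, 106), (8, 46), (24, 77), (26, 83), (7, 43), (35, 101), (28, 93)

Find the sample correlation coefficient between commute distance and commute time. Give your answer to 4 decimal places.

0.8887

n = 9, Σx = 213, Σy = 674, Σxy = 17733, Σx² = 5887, Σy² = 55226
Sxx = Σx² − (Σx)²/n = 5887 − 5041 = 846
Sxy = Σxy − (Σx)(Σy)/n = 17733 − 15951.333333 = 1781.666667
Syy = Σy² − (Σy)²/n = 55226 − 50475.111111 = 4750.888889
r = Sxy/√(Sxx·Syy) = 1781.666667/√(4019252) = 1781.666667/2004.807223 = 0.888697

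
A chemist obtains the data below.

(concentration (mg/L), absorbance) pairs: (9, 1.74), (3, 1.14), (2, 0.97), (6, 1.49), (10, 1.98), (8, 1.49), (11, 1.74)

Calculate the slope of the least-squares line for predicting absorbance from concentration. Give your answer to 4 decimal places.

n = 7, Σx = 49, Σy = 10.55, Σxy = 80.82, Σx² = 415
Sxx = Σx² − (Σx)²/n = 415 − 343 = 72
Sxy = Σxy − (Σx)(Σy)/n = 80.82 − 73.85 = 6.97
b = Sxy/Sxx = 6.97/72 = 0.096806

0.0968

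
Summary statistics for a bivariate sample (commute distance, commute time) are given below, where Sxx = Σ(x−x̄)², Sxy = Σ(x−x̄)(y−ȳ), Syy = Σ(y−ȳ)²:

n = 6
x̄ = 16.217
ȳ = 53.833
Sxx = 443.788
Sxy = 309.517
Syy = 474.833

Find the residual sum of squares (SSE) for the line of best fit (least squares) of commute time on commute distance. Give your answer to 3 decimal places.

b = Sxy/Sxx = 309.517/443.788 = 0.697443
SSE = Syy − b·Sxy = 474.833 − 0.697443·309.517 = 258.962419

258.962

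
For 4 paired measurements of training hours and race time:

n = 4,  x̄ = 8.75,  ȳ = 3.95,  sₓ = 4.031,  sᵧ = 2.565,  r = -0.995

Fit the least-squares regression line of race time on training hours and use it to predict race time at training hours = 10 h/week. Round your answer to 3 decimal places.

b = r · sᵧ/sₓ = -0.995 · 2.565/4.031 = -0.633137
a = ȳ − b·x̄ = 3.95 − (-0.633137)·8.75 = 9.489948
ŷ(10) = a + b·10 = 9.489948 + (-0.633137)·10 = 3.158579

3.159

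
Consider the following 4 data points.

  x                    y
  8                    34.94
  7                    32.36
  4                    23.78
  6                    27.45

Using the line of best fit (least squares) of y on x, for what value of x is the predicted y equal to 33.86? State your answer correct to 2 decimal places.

n = 4, Σx = 25, Σy = 118.53, Σxy = 765.86, Σx² = 165
Sxx = Σx² − (Σx)²/n = 165 − 156.25 = 8.75
Sxy = Σxy − (Σx)(Σy)/n = 765.86 − 740.8125 = 25.0475
b = Sxy/Sxx = 25.0475/8.75 = 2.862571
a = ȳ − b·x̄ = 29.6325 − 2.862571·6.25 = 11.741429
Set a + b·x = 33.86: x = (33.86 − 11.741429) / 2.862571 = 7.726819

7.73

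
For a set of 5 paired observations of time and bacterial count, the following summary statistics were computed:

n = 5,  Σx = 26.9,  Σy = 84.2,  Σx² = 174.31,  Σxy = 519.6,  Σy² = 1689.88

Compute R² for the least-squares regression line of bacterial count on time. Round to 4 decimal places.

Sxx = Σx² − (Σx)²/n = 174.31 − 144.722 = 29.588
Sxy = Σxy − (Σx)(Σy)/n = 519.6 − 452.996 = 66.604
Syy = Σy² − (Σy)²/n = 1689.88 − 1417.928 = 271.952
R² = Sxy²/(Sxx·Syy) = (66.604)²/(29.588·271.952) = 0.551306

0.5513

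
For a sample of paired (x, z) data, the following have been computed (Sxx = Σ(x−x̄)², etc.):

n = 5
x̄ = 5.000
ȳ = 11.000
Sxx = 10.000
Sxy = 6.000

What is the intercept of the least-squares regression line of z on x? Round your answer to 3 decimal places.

8.000

b = Sxy/Sxx = 6/10 = 0.6
a = ȳ − b·x̄ = 11 − 0.6·5 = 8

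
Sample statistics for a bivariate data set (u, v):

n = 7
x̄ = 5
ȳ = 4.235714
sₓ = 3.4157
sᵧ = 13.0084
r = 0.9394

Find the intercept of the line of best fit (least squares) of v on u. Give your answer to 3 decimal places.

b = r · sᵧ/sₓ = 0.9394 · 13.0084/3.4157 = 3.577624
a = ȳ − b·x̄ = 4.235714 − 3.577624·5 = -13.652407

-13.652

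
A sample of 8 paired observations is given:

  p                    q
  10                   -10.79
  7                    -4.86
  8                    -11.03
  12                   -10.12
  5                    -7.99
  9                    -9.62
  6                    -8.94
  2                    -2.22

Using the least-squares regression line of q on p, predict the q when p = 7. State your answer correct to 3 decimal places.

n = 8, Σx = 59, Σy = -65.57, Σxy = -536.21, Σx² = 503
Sxx = Σx² − (Σx)²/n = 503 − 435.125 = 67.875
Sxy = Σxy − (Σx)(Σy)/n = -536.21 − (-483.57875) = -52.63125
b = Sxy/Sxx = -52.63125/67.875 = -0.775414
a = ȳ − b·x̄ = -8.19625 − (-0.775414)·7.375 = -2.477569
ŷ(7) = a + b·7 = -2.477569 + (-0.775414)·7 = -7.905470

-7.905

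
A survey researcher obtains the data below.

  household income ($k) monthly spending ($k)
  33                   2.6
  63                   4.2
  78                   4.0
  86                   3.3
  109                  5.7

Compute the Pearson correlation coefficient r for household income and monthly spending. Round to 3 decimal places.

0.812

n = 5, Σx = 369, Σy = 19.8, Σxy = 1567.5, Σx² = 30419, Σy² = 83.78
Sxx = Σx² − (Σx)²/n = 30419 − 27232.2 = 3186.8
Sxy = Σxy − (Σx)(Σy)/n = 1567.5 − 1461.24 = 106.26
Syy = Σy² − (Σy)²/n = 83.78 − 78.408 = 5.372
r = Sxy/√(Sxx·Syy) = 106.26/√(17119.4896) = 106.26/130.841467 = 0.812128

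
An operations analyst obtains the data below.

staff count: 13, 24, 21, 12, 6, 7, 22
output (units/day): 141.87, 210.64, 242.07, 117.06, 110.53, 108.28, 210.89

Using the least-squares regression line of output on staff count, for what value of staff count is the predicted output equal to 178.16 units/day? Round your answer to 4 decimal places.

n = 7, Σx = 105, Σy = 1141.34, Σxy = 19448.58, Σx² = 1899
Sxx = Σx² − (Σx)²/n = 1899 − 1575 = 324
Sxy = Σxy − (Σx)(Σy)/n = 19448.58 − 17120.1 = 2328.48
b = Sxy/Sxx = 2328.48/324 = 7.186667
a = ȳ − b·x̄ = 163.048571 − 7.186667·15 = 55.248571
Set a + b·x = 178.16: x = (178.16 − 55.248571) / 7.186667 = 17.102703

17.1027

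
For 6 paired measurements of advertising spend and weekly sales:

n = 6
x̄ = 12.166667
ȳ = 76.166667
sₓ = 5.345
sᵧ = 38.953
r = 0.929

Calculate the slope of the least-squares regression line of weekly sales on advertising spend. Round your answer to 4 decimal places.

6.7703

b = r · sᵧ/sₓ = 0.929 · 38.953/5.345 = 6.770316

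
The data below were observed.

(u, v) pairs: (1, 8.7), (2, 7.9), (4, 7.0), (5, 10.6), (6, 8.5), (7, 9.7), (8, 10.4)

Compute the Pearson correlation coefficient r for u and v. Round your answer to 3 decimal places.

0.566

n = 7, Σx = 33, Σy = 62.8, Σxy = 307.6, Σx² = 195, Σy² = 573.96
Sxx = Σx² − (Σx)²/n = 195 − 155.571429 = 39.428571
Sxy = Σxy − (Σx)(Σy)/n = 307.6 − 296.057143 = 11.542857
Syy = Σy² − (Σy)²/n = 573.96 − 563.405714 = 10.554286
r = Sxy/√(Sxx·Syy) = 11.542857/√(416.140408) = 11.542857/20.399520 = 0.565840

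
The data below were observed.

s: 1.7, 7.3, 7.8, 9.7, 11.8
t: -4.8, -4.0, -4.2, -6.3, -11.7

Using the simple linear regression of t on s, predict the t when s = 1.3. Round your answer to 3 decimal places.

n = 5, Σx = 38.3, Σy = -31, Σxy = -269.29, Σx² = 350.35
Sxx = Σx² − (Σx)²/n = 350.35 − 293.378 = 56.972
Sxy = Σxy − (Σx)(Σy)/n = -269.29 − (-237.46) = -31.83
b = Sxy/Sxx = -31.83/56.972 = -0.558695
a = ȳ − b·x̄ = -6.2 − (-0.558695)·7.66 = -1.920392
ŷ(1.3) = a + b·1.3 = -1.920392 + (-0.558695)·1.3 = -2.646697

-2.647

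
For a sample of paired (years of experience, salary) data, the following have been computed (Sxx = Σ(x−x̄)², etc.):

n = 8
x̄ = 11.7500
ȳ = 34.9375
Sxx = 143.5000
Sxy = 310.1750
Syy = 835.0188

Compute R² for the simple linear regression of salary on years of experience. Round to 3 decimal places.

R² = Sxy²/(Sxx·Syy) = (310.175)²/(143.5·835.0188) = 0.802907

0.803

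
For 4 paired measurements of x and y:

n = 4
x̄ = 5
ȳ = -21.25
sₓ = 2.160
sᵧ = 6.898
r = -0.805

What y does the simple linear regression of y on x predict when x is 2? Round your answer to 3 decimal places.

b = r · sᵧ/sₓ = -0.805 · 6.898/2.16 = -2.570782
a = ȳ − b·x̄ = -21.25 − (-2.570782)·5 = -8.396088
ŷ(2) = a + b·2 = -8.396088 + (-2.570782)·2 = -13.537653

-13.538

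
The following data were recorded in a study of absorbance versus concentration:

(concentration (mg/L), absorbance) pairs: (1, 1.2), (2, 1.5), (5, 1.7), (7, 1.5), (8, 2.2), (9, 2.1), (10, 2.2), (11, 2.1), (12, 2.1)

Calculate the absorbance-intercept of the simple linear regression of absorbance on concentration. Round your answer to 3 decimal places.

n = 9, Σx = 65, Σy = 16.6, Σxy = 130, Σx² = 589
Sxx = Σx² − (Σx)²/n = 589 − 469.444444 = 119.555556
Sxy = Σxy − (Σx)(Σy)/n = 130 − 119.888889 = 10.111111
b = Sxy/Sxx = 10.111111/119.555556 = 0.084572
a = ȳ − b·x̄ = 1.844444 − 0.084572·7.222222 = 1.233643

1.234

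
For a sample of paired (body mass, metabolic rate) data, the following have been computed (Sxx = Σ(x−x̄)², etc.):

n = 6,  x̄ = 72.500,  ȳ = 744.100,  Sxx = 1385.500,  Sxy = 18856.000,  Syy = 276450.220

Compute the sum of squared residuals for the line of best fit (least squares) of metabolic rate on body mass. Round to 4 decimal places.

19828.9742

b = Sxy/Sxx = 18856/1385.5 = 13.609527
SSE = Syy − b·Sxy = 276450.22 − 13.609527·18856 = 19828.974240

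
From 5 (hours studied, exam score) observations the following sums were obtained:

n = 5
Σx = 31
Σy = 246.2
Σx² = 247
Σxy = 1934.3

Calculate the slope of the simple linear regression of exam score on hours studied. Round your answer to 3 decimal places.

Sxx = Σx² − (Σx)²/n = 247 − 192.2 = 54.8
Sxy = Σxy − (Σx)(Σy)/n = 1934.3 − 1526.44 = 407.86
b = Sxy/Sxx = 407.86/54.8 = 7.442701

7.443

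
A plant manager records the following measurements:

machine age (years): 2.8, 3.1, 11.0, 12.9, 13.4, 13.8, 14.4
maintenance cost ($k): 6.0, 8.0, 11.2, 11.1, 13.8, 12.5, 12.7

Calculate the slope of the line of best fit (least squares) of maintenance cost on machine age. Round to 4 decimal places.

0.5212

n = 7, Σx = 71.4, Σy = 75.3, Σxy = 848.29, Σx² = 882.22
Sxx = Σx² − (Σx)²/n = 882.22 − 728.28 = 153.94
Sxy = Σxy − (Σx)(Σy)/n = 848.29 − 768.06 = 80.23
b = Sxy/Sxx = 80.23/153.94 = 0.521177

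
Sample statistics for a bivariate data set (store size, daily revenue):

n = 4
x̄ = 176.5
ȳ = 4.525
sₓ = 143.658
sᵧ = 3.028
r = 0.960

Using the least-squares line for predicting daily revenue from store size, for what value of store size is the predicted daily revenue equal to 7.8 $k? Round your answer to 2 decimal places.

b = r · sᵧ/sₓ = 0.96 · 3.028/143.658 = 0.020235
a = ȳ − b·x̄ = 4.525 − 0.020235·176.5 = 0.953571
Set a + b·x = 7.8: x = (7.8 − 0.953571) / 0.020235 = 338.350489

338.35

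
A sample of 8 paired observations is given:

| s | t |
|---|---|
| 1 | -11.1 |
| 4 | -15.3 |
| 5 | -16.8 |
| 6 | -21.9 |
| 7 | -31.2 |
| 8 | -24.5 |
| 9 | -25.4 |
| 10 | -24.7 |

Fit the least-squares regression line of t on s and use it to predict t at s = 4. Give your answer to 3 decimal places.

n = 8, Σx = 50, Σy = -170.9, Σxy = -1177.7, Σx² = 372
Sxx = Σx² − (Σx)²/n = 372 − 312.5 = 59.5
Sxy = Σxy − (Σx)(Σy)/n = -1177.7 − (-1068.125) = -109.575
b = Sxy/Sxx = -109.575/59.5 = -1.841597
a = ȳ − b·x̄ = -21.3625 − (-1.841597)·6.25 = -9.852521
ŷ(4) = a + b·4 = -9.852521 + (-1.841597)·4 = -17.218908

-17.219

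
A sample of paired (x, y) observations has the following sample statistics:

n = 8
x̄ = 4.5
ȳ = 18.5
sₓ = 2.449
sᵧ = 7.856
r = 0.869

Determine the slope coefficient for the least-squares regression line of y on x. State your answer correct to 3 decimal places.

b = r · sᵧ/sₓ = 0.869 · 7.856/2.449 = 2.787613

2.788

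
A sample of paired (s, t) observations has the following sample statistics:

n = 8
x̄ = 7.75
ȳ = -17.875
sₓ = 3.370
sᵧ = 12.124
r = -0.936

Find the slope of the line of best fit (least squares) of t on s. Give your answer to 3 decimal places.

-3.367

b = r · sᵧ/sₓ = -0.936 · 12.124/3.37 = -3.367378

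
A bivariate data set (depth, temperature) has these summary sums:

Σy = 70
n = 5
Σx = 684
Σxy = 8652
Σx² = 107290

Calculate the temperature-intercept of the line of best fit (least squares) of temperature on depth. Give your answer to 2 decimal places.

Sxx = Σx² − (Σx)²/n = 107290 − 93571.2 = 13718.8
Sxy = Σxy − (Σx)(Σy)/n = 8652 − 9576 = -924
b = Sxy/Sxx = -924/13718.8 = -0.067353
a = ȳ − b·x̄ = 14 − (-0.067353)·136.8 = 23.213867

23.21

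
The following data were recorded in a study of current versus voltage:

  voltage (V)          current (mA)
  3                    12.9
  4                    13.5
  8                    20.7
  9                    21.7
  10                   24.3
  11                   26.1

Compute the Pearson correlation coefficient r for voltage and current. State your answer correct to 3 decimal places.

n = 6, Σx = 45, Σy = 119.2, Σxy = 983.7, Σx² = 391, Σy² = 2519.74
Sxx = Σx² − (Σx)²/n = 391 − 337.5 = 53.5
Sxy = Σxy − (Σx)(Σy)/n = 983.7 − 894 = 89.7
Syy = Σy² − (Σy)²/n = 2519.74 − 2368.106667 = 151.633333
r = Sxy/√(Sxx·Syy) = 89.7/√(8112.383333) = 89.7/90.068770 = 0.995906

0.996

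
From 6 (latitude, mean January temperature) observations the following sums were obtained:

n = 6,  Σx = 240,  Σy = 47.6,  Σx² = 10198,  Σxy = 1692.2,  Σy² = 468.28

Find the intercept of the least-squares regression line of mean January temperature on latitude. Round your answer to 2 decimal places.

Sxx = Σx² − (Σx)²/n = 10198 − 9600 = 598
Sxy = Σxy − (Σx)(Σy)/n = 1692.2 − 1904 = -211.8
b = Sxy/Sxx = -211.8/598 = -0.354181
a = ȳ − b·x̄ = 7.933333 − (-0.354181)·40 = 22.100557

22.10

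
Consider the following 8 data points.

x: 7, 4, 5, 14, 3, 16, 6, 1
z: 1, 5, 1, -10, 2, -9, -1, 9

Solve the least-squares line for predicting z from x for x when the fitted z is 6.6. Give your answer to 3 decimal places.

1.137

n = 8, Σx = 56, Σy = -2, Σxy = -243, Σx² = 588
Sxx = Σx² − (Σx)²/n = 588 − 392 = 196
Sxy = Σxy − (Σx)(Σy)/n = -243 − (-14) = -229
b = Sxy/Sxx = -229/196 = -1.168367
a = ȳ − b·x̄ = -0.25 − (-1.168367)·7 = 7.928571
Set a + b·x = 6.6: x = (6.6 − 7.928571) / (-1.168367) = 1.137118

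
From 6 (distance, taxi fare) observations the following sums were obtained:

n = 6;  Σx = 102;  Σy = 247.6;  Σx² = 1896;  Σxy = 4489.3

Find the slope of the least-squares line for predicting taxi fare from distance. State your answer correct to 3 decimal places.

1.729

Sxx = Σx² − (Σx)²/n = 1896 − 1734 = 162
Sxy = Σxy − (Σx)(Σy)/n = 4489.3 − 4209.2 = 280.1
b = Sxy/Sxx = 280.1/162 = 1.729012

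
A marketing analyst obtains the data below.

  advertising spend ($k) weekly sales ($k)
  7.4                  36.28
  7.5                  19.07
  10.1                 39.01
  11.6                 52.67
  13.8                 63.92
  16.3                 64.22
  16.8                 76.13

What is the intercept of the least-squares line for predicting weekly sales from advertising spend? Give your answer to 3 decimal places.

-7.369

n = 7, Σx = 83.5, Σy = 351.3, Σxy = 4624.336, Σx² = 1085.95
Sxx = Σx² − (Σx)²/n = 1085.95 − 996.035714 = 89.914286
Sxy = Σxy − (Σx)(Σy)/n = 4624.336 − 4190.507143 = 433.828857
b = Sxy/Sxx = 433.828857/89.914286 = 4.824916
a = ȳ − b·x̄ = 50.185714 − 4.824916·11.928571 = -7.368638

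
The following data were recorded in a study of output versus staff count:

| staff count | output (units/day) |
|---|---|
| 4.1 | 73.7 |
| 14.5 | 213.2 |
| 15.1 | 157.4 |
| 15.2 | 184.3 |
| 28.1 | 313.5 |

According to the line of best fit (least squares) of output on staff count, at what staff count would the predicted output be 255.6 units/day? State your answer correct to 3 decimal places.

n = 5, Σx = 77, Σy = 942.1, Σxy = 17381.02, Σx² = 1475.72
Sxx = Σx² − (Σx)²/n = 1475.72 − 1185.8 = 289.92
Sxy = Σxy − (Σx)(Σy)/n = 17381.02 − 14508.34 = 2872.68
b = Sxy/Sxx = 2872.68/289.92 = 9.908526
a = ȳ − b·x̄ = 188.42 − 9.908526·15.4 = 35.828692
Set a + b·x = 255.6: x = (255.6 − 35.828692) / 9.908526 = 22.180019

22.180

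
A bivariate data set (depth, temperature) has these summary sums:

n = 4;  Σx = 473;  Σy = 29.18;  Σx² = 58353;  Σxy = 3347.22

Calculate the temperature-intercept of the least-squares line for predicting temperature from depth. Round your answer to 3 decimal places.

Sxx = Σx² − (Σx)²/n = 58353 − 55932.25 = 2420.75
Sxy = Σxy − (Σx)(Σy)/n = 3347.22 − 3450.535 = -103.315
b = Sxy/Sxx = -103.315/2420.75 = -0.042679
a = ȳ − b·x̄ = 7.295 − (-0.042679)·118.25 = 12.341783

12.342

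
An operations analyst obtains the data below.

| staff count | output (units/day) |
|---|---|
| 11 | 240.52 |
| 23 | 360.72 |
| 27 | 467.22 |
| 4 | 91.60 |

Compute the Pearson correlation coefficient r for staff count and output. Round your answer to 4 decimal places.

n = 4, Σx = 65, Σy = 1160.06, Σxy = 23923.62, Σx² = 1395, Σy² = 414653.8772
Sxx = Σx² − (Σx)²/n = 1395 − 1056.25 = 338.75
Sxy = Σxy − (Σx)(Σy)/n = 23923.62 − 18850.975 = 5072.645
Syy = Σy² − (Σy)²/n = 414653.8772 − 336434.8009 = 78219.0763
r = Sxy/√(Sxx·Syy) = 5072.645/√(26496712.096625) = 5072.645/5147.495711 = 0.985459

0.9855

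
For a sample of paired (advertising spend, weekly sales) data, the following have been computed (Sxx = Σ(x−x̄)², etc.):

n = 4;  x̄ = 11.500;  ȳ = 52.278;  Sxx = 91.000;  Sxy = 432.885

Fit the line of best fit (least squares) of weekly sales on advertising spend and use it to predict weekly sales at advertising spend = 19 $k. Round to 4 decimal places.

b = Sxy/Sxx = 432.885/91 = 4.756978
a = ȳ − b·x̄ = 52.278 − 4.756978·11.5 = -2.427247
ŷ(19) = a + b·19 = -2.427247 + 4.756978·19 = 87.955335

87.9553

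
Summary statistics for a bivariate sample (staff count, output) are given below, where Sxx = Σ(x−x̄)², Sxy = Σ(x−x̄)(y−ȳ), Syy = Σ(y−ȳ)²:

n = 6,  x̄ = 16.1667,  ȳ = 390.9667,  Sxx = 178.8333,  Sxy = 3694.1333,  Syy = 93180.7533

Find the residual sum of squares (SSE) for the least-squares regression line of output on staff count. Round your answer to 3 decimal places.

b = Sxy/Sxx = 3694.1333/178.8333 = 20.656854
SSE = Syy − b·Sxy = 93180.7533 − 20.656854·3694.1333 = 16871.582479

16871.582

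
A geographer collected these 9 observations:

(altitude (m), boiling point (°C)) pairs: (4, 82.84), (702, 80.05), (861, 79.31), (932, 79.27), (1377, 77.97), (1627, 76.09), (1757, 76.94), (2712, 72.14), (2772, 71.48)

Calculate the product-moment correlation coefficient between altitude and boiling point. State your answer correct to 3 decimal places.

-0.993

n = 9, Σx = 12744, Σy = 696.09, Σxy = 958824.95, Σx² = 24772000, Σy² = 53946.6197
Sxx = Σx² − (Σx)²/n = 24772000 − 18045504 = 6726496
Sxy = Σxy − (Σx)(Σy)/n = 958824.95 − 985663.44 = -26838.49
Syy = Σy² − (Σy)²/n = 53946.6197 − 53837.9209 = 108.6988
r = Sxy/√(Sxx·Syy) = -26838.49/√(731162043.4048) = -26838.49/27040.008199 = -0.992547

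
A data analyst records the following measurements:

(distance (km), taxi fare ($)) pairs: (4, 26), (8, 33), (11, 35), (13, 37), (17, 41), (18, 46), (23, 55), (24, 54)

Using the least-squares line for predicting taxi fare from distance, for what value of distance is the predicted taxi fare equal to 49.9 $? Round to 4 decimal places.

n = 8, Σx = 118, Σy = 327, Σxy = 5320, Σx² = 2088
Sxx = Σx² − (Σx)²/n = 2088 − 1740.5 = 347.5
Sxy = Σxy − (Σx)(Σy)/n = 5320 − 4823.25 = 496.75
b = Sxy/Sxx = 496.75/347.5 = 1.429496
a = ȳ − b·x̄ = 40.875 − 1.429496·14.75 = 19.789928
Set a + b·x = 49.9: x = (49.9 − 19.789928) / 1.429496 = 21.063412

21.0634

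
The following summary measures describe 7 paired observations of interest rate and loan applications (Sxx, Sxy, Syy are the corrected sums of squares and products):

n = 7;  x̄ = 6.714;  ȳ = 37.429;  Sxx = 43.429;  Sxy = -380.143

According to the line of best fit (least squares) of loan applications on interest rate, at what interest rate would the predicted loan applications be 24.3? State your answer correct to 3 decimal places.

8.214

b = Sxy/Sxx = -380.143/43.429 = -8.753206
a = ȳ − b·x̄ = 37.429 − (-8.753206)·6.714 = 96.198028
Set a + b·x = 24.3: x = (24.3 − 96.198028) / (-8.753206) = 8.213908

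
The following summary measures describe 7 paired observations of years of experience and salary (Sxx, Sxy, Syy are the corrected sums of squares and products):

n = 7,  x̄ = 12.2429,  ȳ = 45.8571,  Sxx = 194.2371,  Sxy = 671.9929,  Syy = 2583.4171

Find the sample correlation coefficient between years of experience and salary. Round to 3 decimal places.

r = Sxy/√(Sxx·Syy) = 671.9929/√(501795.445594) = 671.9929/708.375215 = 0.948640

0.949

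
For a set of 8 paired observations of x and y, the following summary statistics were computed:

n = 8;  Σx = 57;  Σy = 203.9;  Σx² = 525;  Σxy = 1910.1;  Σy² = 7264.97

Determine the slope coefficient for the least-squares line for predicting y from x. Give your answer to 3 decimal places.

3.847

Sxx = Σx² − (Σx)²/n = 525 − 406.125 = 118.875
Sxy = Σxy − (Σx)(Σy)/n = 1910.1 − 1452.7875 = 457.3125
b = Sxy/Sxx = 457.3125/118.875 = 3.847003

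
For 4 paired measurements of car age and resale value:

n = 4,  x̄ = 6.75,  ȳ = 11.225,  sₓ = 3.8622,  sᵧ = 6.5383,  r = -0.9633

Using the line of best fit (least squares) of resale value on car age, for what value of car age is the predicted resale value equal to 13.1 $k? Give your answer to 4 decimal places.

b = r · sᵧ/sₓ = -0.9633 · 6.5383/3.8622 = -1.630766
a = ȳ − b·x̄ = 11.225 − (-1.630766)·6.75 = 22.232670
Set a + b·x = 13.1: x = (13.1 − 22.232670) / (-1.630766) = 5.600234

5.6002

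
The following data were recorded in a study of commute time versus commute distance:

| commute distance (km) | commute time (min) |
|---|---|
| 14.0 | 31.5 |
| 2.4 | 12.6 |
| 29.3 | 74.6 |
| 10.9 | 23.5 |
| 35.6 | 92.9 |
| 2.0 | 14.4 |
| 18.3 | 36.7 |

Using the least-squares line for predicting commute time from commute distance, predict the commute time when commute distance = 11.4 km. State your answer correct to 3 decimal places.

29.790

n = 7, Σx = 112.5, Σy = 286.2, Σxy = 6920.82, Σx² = 2785.31
Sxx = Σx² − (Σx)²/n = 2785.31 − 1808.035714 = 977.274286
Sxy = Σxy − (Σx)(Σy)/n = 6920.82 − 4599.642857 = 2321.177143
b = Sxy/Sxx = 2321.177143/977.274286 = 2.375154
a = ȳ − b·x̄ = 40.885714 − 2.375154·16.071429 = 2.713593
ŷ(11.4) = a + b·11.4 = 2.713593 + 2.375154·11.4 = 29.790351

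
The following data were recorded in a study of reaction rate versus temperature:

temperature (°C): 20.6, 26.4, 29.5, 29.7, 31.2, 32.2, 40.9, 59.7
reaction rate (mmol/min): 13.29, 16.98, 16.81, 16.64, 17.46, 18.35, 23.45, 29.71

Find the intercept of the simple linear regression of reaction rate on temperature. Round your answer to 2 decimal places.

n = 8, Σx = 270.2, Σy = 152.69, Σxy = 5580.563, Σx² = 10120.84
Sxx = Σx² − (Σx)²/n = 10120.84 − 9126.005 = 994.835
Sxy = Σxy − (Σx)(Σy)/n = 5580.563 − 5157.10475 = 423.45825
b = Sxy/Sxx = 423.45825/994.835 = 0.425657
a = ȳ − b·x̄ = 19.08625 − 0.425657·33.775 = 4.709693

4.71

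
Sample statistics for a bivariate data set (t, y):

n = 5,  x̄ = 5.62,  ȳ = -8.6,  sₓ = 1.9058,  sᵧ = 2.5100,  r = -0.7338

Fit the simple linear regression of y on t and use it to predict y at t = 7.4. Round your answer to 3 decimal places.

-10.320

b = r · sᵧ/sₓ = -0.7338 · 2.51/1.9058 = -0.966438
a = ȳ − b·x̄ = -8.6 − (-0.966438)·5.62 = -3.168617
ŷ(7.4) = a + b·7.4 = -3.168617 + (-0.966438)·7.4 = -10.320260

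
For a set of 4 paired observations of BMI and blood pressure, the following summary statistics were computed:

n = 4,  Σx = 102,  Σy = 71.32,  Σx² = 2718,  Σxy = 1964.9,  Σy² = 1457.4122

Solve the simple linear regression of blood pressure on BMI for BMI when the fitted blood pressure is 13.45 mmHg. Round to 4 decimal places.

21.9958

Sxx = Σx² − (Σx)²/n = 2718 − 2601 = 117
Sxy = Σxy − (Σx)(Σy)/n = 1964.9 − 1818.66 = 146.24
b = Sxy/Sxx = 146.24/117 = 1.249915
a = ȳ − b·x̄ = 17.83 − 1.249915·25.5 = -14.042821
Set a + b·x = 13.45: x = (13.45 − (-14.042821)) / 1.249915 = 21.995760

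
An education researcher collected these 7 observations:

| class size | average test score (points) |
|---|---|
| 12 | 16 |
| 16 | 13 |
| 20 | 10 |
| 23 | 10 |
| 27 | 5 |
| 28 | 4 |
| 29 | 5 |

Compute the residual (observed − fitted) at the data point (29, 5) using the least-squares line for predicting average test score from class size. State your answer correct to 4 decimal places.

n = 7, Σx = 155, Σy = 63, Σxy = 1222, Σx² = 3683
Sxx = Σx² − (Σx)²/n = 3683 − 3432.142857 = 250.857143
Sxy = Σxy − (Σx)(Σy)/n = 1222 − 1395 = -173
b = Sxy/Sxx = -173/250.857143 = -0.689636
a = ȳ − b·x̄ = 9 − (-0.689636)·22.142857 = 24.270501
ŷ(29) = 24.270501 + (-0.689636)·29 = 4.271071
residual = y − ŷ = 5 − 4.271071 = 0.728929

0.7289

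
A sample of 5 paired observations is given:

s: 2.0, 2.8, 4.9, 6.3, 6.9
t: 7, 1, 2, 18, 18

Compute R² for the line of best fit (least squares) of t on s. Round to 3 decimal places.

0.562

n = 5, Σx = 22.9, Σy = 46, Σxy = 264.2, Σx² = 123.15, Σy² = 702
Sxx = Σx² − (Σx)²/n = 123.15 − 104.882 = 18.268
Sxy = Σxy − (Σx)(Σy)/n = 264.2 − 210.68 = 53.52
Syy = Σy² − (Σy)²/n = 702 − 423.2 = 278.8
R² = Sxy²/(Sxx·Syy) = (53.52)²/(18.268·278.8) = 0.562404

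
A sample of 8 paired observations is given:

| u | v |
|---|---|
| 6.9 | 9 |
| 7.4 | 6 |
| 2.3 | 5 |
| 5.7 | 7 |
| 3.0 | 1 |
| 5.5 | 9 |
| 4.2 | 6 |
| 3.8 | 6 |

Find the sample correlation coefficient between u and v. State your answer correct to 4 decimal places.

n = 8, Σx = 38.8, Σy = 49, Σxy = 258.4, Σx² = 211.48, Σy² = 345
Sxx = Σx² − (Σx)²/n = 211.48 − 188.18 = 23.3
Sxy = Σxy − (Σx)(Σy)/n = 258.4 − 237.65 = 20.75
Syy = Σy² − (Σy)²/n = 345 − 300.125 = 44.875
r = Sxy/√(Sxx·Syy) = 20.75/√(1045.5875) = 20.75/32.335545 = 0.641709

0.6417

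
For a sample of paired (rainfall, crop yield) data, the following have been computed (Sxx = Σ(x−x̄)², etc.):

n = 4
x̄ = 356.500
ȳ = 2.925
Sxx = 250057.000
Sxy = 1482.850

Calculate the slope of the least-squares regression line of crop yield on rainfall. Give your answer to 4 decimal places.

b = Sxy/Sxx = 1482.85/250057 = 0.005930

0.0059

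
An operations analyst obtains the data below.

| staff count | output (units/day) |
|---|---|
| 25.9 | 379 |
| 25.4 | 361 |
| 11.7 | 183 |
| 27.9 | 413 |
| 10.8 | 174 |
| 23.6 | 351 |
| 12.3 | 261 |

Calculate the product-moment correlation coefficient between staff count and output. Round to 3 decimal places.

0.969

n = 7, Σx = 137.6, Σy = 2122, Σxy = 46022.4, Σx² = 3056.16, Σy² = 699618
Sxx = Σx² − (Σx)²/n = 3056.16 − 2704.822857 = 351.337143
Sxy = Σxy − (Σx)(Σy)/n = 46022.4 − 41712.457143 = 4309.942857
Syy = Σy² − (Σy)²/n = 699618 − 643269.142857 = 56348.857143
r = Sxy/√(Sxx·Syy) = 4309.942857/√(19797446.471837) = 4309.942857/4449.432152 = 0.968650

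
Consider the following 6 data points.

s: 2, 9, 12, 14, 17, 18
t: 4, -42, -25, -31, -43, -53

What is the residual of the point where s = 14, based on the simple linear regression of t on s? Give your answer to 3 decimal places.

n = 6, Σx = 72, Σy = -190, Σxy = -2789, Σx² = 1038
Sxx = Σx² − (Σx)²/n = 1038 − 864 = 174
Sxy = Σxy − (Σx)(Σy)/n = -2789 − (-2280) = -509
b = Sxy/Sxx = -509/174 = -2.925287
a = ȳ − b·x̄ = -31.666667 − (-2.925287)·12 = 3.436782
ŷ(14) = 3.436782 + (-2.925287)·14 = -37.517241
residual = y − ŷ = -31 − (-37.517241) = 6.517241

6.517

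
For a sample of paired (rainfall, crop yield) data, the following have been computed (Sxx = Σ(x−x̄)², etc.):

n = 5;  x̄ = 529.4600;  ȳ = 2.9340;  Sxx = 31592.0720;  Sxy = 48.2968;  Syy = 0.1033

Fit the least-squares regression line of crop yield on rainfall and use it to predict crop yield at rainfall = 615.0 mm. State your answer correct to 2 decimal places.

3.06

b = Sxy/Sxx = 48.2968/31592.072 = 0.001529
a = ȳ − b·x̄ = 2.934 − 0.001529·529.46 = 2.124581
ŷ(615.0) = a + b·615.0 = 2.124581 + 0.001529·615 = 3.064770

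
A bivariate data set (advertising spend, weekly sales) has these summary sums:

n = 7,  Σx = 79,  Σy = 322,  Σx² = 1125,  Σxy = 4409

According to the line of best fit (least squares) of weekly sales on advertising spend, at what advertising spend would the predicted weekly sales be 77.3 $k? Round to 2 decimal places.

Sxx = Σx² − (Σx)²/n = 1125 − 891.571429 = 233.428571
Sxy = Σxy − (Σx)(Σy)/n = 4409 − 3634 = 775
b = Sxy/Sxx = 775/233.428571 = 3.320073
a = ȳ − b·x̄ = 46 − 3.320073·11.285714 = 8.530600
Set a + b·x = 77.3: x = (77.3 − 8.530600) / 3.320073 = 20.713217

20.71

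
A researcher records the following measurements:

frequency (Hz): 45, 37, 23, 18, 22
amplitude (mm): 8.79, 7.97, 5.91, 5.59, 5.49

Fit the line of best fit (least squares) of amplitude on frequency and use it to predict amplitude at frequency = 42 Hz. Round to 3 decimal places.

n = 5, Σx = 145, Σy = 33.75, Σxy = 1047.77, Σx² = 4731
Sxx = Σx² − (Σx)²/n = 4731 − 4205 = 526
Sxy = Σxy − (Σx)(Σy)/n = 1047.77 − 978.75 = 69.02
b = Sxy/Sxx = 69.02/526 = 0.131217
a = ȳ − b·x̄ = 6.75 − 0.131217·29 = 2.944715
ŷ(42) = a + b·42 = 2.944715 + 0.131217·42 = 8.455817

8.456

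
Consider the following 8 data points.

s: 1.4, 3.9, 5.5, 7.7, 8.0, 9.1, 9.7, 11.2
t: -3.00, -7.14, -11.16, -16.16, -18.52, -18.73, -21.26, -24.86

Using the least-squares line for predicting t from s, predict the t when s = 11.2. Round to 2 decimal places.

n = 8, Σx = 56.5, Σy = -120.83, Σxy = -1021.115, Σx² = 473.05
Sxx = Σx² − (Σx)²/n = 473.05 − 399.03125 = 74.01875
Sxy = Σxy − (Σx)(Σy)/n = -1021.115 − (-853.361875) = -167.753125
b = Sxy/Sxx = -167.753125/74.01875 = -2.266360
a = ȳ − b·x̄ = -15.10375 − (-2.266360)·7.0625 = 0.902417
ŷ(11.2) = a + b·11.2 = 0.902417 + (-2.266360)·11.2 = -24.480814

-24.48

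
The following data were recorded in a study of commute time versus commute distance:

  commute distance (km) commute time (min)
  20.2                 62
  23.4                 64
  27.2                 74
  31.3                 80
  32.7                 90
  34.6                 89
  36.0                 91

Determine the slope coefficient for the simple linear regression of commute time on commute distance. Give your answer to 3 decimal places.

n = 7, Σx = 205.4, Σy = 550, Σxy = 16565.2, Σx² = 6237.58
Sxx = Σx² − (Σx)²/n = 6237.58 − 6027.022857 = 210.557143
Sxy = Σxy − (Σx)(Σy)/n = 16565.2 − 16138.571429 = 426.628571
b = Sxy/Sxx = 426.628571/210.557143 = 2.026189

2.026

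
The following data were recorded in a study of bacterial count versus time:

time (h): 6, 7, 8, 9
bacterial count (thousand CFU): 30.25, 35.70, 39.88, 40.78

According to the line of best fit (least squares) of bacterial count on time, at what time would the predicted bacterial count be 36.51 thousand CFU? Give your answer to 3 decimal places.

n = 4, Σx = 30, Σy = 146.61, Σxy = 1117.46, Σx² = 230
Sxx = Σx² − (Σx)²/n = 230 − 225 = 5
Sxy = Σxy − (Σx)(Σy)/n = 1117.46 − 1099.575 = 17.885
b = Sxy/Sxx = 17.885/5 = 3.577
a = ȳ − b·x̄ = 36.6525 − 3.577·7.5 = 9.825
Set a + b·x = 36.51: x = (36.51 − 9.825) / 3.577 = 7.460162

7.460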